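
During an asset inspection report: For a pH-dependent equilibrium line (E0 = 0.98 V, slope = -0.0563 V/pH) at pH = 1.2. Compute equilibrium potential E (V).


Apply the Pourbaix line equation: E = E0 + slope*pH
E = 0.98 + (-0.0563)*1.2 = 0.98 + (-0.06756) = 0.91244 V
Rounded to 3 decimal places: E = 0.912 V

0.912 V


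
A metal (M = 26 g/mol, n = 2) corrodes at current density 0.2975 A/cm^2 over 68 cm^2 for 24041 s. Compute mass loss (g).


Apply Faraday's law: m = i*A*t*M / (n*F)
Total charge passed Q = i*A*t = 0.2975*68*24041 = 486349.43 C
m = Q*M/(n*F) = 486349.43*26/(2*96485) = 65.52876 g

65.52876 g


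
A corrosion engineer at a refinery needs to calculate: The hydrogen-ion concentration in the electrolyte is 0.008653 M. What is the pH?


pH = −log10[H+]
pH = −log10(0.008653) = 2.06

2.06


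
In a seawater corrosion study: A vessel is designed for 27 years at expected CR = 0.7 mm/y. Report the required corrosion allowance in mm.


Corrosion allowance = CR × design life
CA = 0.7 * 27 = 18.9 mm

18.9 mm


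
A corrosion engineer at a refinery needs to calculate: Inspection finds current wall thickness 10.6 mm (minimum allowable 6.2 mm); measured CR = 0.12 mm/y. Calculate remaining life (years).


Apply the remaining-life relation: RL = (t_current − t_min) / CR
RL = (10.6 − 6.2) / 0.12 = 4.4 / 0.12 = 36.7 years

36.7 years


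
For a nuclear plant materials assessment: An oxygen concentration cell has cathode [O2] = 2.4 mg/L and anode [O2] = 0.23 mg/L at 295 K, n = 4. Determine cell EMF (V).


Apply the Nernst concentration-cell relation: E = (RT/nF)*ln(C_cathode/C_anode)
RT/nF = 8.314*295/(4*96485) = 0.00635495 V
ln(2.4/0.23) = 2.34514
E = 0.00635495 * 2.34514 = 0.0149 V

0.0149 V


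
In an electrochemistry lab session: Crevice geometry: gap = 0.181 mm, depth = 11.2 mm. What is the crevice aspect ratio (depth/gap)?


Aspect ratio = depth / gap
Ratio = 11.2 / 0.181 = 61.9

61.9


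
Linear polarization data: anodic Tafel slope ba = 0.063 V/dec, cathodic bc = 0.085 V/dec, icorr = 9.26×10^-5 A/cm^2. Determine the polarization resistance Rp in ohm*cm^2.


Apply the Stern-Geary equation: Rp = ba*bc / (2.303*icorr*(ba+bc))
ba*bc = 0.063*0.085 = 0.005355
ba+bc = 0.148; 2.303*icorr*(ba+bc) = 2.303*9.26×10^-5*0.148 = 3.1562154×10^-5
Rp = 0.005355 / 3.1562154×10^-5 = 169.67 ohm*cm^2

169.67 ohm*cm^2


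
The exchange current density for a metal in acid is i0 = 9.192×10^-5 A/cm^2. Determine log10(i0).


i0 = 9.192×10^-5 A/cm^2
log10(i0) = -4.037

-4.037


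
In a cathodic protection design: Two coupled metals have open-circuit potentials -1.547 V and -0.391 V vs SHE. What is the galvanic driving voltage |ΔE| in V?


Driving voltage is the absolute potential difference.
|ΔE| = |-1.547 − (-0.391)| = 1.156 V

1.156 V


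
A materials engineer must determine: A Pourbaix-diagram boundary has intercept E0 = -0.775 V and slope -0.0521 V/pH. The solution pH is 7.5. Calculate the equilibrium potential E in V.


Apply the Pourbaix line equation: E = E0 + slope*pH
E = -0.775 + (-0.0521)*7.5 = -0.775 + (-0.39075) = -1.16575 V
Rounded to 4 decimal places: E = -1.1658 V

-1.1658 V


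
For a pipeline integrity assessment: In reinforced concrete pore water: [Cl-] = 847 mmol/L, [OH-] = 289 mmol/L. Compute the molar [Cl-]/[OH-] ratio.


Threshold parameter = [Cl-] / [OH-] (molar basis; both in mmol/L, so units cancel)
Ratio = 847 / 289 = 2.93

2.93


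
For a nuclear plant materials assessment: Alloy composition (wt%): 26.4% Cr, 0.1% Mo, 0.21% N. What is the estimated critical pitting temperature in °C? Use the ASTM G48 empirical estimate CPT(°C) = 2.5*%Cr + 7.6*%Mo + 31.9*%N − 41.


Apply the ASTM G48 empirical CPT estimate: CPT(°C) = 2.5*%Cr + 7.6*%Mo + 31.9*%N − 41
2.5*26.4 = 66; 7.6*0.1 = 0.76; 31.9*0.21 = 6.699
CPT = 66 + 0.76 + 6.699 − 41 = 32.459 °C
Rounded to 0.1 °C: CPT ≈ 32.5 °C

32.5 °C


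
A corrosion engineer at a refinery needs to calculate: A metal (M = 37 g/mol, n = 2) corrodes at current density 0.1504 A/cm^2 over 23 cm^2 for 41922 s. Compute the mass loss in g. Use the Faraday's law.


Apply Faraday's law: m = i*A*t*M / (n*F)
Total charge passed Q = i*A*t = 0.1504*23*41922 = 145016.5824 C
m = Q*M/(n*F) = 145016.5824*37/(2*96485) = 27.80543 g

27.80543 g


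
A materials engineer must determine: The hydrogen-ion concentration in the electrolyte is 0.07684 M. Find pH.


pH = −log10[H+]
pH = −log10(0.07684) = 1.11

1.11


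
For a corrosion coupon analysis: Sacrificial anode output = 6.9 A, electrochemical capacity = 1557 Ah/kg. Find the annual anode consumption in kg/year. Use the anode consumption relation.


Annual consumption = current * hours per year / capacity
Rate = 6.9 * 8760 / 1557 = 38.8 kg/year

38.8 kg/year


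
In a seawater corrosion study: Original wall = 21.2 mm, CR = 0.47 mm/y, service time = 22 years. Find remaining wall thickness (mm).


Remaining wall = original − CR × time
t = 21.2 − 0.47*22 = 21.2 − 10.34 = 10.86 mm

10.86 mm


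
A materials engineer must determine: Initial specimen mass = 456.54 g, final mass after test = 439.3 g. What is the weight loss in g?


Weight loss = initial − final
WL = 456.54 − 439.3 = 17.24 g

17.24 g


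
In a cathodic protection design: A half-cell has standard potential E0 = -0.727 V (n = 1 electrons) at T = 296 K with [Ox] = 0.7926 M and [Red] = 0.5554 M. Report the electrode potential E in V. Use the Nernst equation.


Apply the Nernst equation: E = E0 + (RT/nF)*ln([Ox]/[Red])
Step 1: RT/nF = 8.314*296/(1*96485) = 0.02550598 V
Step 2: [Ox]/[Red] = 0.7926/0.5554 = 1.42708
Step 3: ln(1.42708) = 0.35563
Step 4: correction = 0.02550598 * 0.35563 = 0.0091 V
E = -0.727 + 0.0091 = -0.7179 V

-0.7179 V


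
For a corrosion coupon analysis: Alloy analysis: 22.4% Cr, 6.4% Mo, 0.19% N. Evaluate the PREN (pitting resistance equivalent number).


Apply the PREN formula: PREN = Cr + 3.3*Mo + 16*N
PREN = 22.4 + 3.3*6.4 + 16*0.19
PREN = 22.4 + 21.12 + 3.04 = 46.56

46.56


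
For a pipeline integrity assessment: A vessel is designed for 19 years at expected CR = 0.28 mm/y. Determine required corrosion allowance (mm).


Corrosion allowance = CR × design life
CA = 0.28 * 19 = 5.32 mm

5.32 mm


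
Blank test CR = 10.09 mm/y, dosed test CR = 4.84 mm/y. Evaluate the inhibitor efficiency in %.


Apply the inhibitor-efficiency definition: IE = (CR_blank − CR_inh)/CR_blank × 100
IE = (10.09 − 4.84) / 10.09 × 100
IE = 5.25 / 10.09 × 100 = 52.0 %

52.0 %


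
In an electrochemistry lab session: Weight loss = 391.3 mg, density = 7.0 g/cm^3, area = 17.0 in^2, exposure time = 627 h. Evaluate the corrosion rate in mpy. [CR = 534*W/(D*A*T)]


Apply the mpy weight-loss relation: CR = 534 * W / (D * A * T)
Numerator: 534 * 391.3 = 208954.2
Denominator: 7.0 * 17.0 * 627 = 74613.0
CR = 208954.2 / 74613.0 = 2.801 mpy

2.801 mpy


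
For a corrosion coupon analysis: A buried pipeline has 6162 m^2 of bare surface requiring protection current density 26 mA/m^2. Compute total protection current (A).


I = area * current density, then convert mA → A (÷1000)
I = 6162 * 26 / 1000 = 160.21 A

160.21 A


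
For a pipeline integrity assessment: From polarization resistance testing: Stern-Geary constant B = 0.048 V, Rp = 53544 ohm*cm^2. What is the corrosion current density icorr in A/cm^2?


Apply the Stern-Geary relation: icorr = B / Rp
icorr = 0.048 / 53544 = 8.965×10^-7 A/cm^2

8.965×10^-7 A/cm^2


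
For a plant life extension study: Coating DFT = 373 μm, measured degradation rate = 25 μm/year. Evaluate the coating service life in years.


Service life = thickness / degradation rate
Life = 373 / 25 = 14.9 years

14.9 years


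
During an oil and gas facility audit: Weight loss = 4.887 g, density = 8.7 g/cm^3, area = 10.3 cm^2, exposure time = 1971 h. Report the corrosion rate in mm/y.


Apply the mm/y weight-loss relation: CR = 87600 * W / (D * A * T)
Numerator: 87600 * 4.887 = 428101.2
Denominator: 8.7 * 10.3 * 1971 = 176621.31
CR = 428101.2 / 176621.31 = 2.4238 mm/y

2.4238 mm/y


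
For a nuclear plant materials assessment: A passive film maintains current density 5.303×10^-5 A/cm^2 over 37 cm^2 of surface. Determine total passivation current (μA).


I = i_pass * A, then convert A → μA (×10^6)
I = 5.303×10^-5 * 37 * 10^6 = 1962.11 μA

1962.11 μA


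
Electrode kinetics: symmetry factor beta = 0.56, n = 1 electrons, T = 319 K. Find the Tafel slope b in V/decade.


Apply the Tafel slope relation: b = 2.303*R*T/(beta*n*F)
Numerator: 2.303 * 8.314 * 319 = 6107.94
Denominator: 0.56 * 1 * 96485 = 54031.6
b = 6107.94 / 54031.6 = 0.113 V/decade

0.113 V/decade


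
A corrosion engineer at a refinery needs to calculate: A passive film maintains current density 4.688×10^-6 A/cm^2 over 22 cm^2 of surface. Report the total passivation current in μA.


I = i_pass * A, then convert A → μA (×10^6)
I = 4.688×10^-6 * 22 * 10^6 = 103.14 μA

103.14 μA


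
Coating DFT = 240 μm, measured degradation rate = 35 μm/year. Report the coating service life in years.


Service life = thickness / degradation rate
Life = 240 / 35 = 6.9 years

6.9 years


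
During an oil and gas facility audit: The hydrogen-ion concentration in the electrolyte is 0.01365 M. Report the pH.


pH = −log10[H+]
pH = −log10(0.01365) = 1.86

1.86


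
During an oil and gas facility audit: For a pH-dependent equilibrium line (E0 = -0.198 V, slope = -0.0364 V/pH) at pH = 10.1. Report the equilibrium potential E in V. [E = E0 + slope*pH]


Apply the Pourbaix line equation: E = E0 + slope*pH
E = -0.198 + (-0.0364)*10.1 = -0.198 + (-0.36764) = -0.56564 V
Rounded to 4 decimal places: E = -0.5656 V

-0.5656 V


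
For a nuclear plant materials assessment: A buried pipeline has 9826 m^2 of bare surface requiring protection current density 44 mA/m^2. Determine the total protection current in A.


I = area * current density, then convert mA → A (÷1000)
I = 9826 * 44 / 1000 = 432.34 A

432.34 A


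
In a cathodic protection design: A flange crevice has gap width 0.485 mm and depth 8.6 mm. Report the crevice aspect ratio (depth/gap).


Aspect ratio = depth / gap
Ratio = 8.6 / 0.485 = 17.7

17.7


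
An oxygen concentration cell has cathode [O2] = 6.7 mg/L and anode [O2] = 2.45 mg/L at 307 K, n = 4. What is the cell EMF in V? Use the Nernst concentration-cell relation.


Apply the Nernst concentration-cell relation: E = (RT/nF)*ln(C_cathode/C_anode)
RT/nF = 8.314*307/(4*96485) = 0.00661346 V
ln(6.7/2.45) = 1.00602
E = 0.00661346 * 1.00602 = 0.00665 V

0.00665 V


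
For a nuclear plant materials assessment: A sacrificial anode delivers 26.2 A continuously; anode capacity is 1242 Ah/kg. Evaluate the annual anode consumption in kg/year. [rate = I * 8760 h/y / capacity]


Annual consumption = current * hours per year / capacity
Rate = 26.2 * 8760 / 1242 = 184.8 kg/year

184.8 kg/year


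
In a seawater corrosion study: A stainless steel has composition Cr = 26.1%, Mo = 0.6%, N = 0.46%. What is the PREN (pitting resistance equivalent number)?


Apply the PREN formula: PREN = Cr + 3.3*Mo + 16*N
PREN = 26.1 + 3.3*0.6 + 16*0.46
PREN = 26.1 + 1.98 + 7.36 = 35.44

35.44


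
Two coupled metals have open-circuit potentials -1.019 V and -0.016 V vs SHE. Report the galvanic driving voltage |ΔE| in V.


Driving voltage is the absolute potential difference.
|ΔE| = |-1.019 − (-0.016)| = 1.003 V

1.003 V


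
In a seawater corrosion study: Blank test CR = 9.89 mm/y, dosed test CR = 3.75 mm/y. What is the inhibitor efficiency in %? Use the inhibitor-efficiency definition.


Apply the inhibitor-efficiency definition: IE = (CR_blank − CR_inh)/CR_blank × 100
IE = (9.89 − 3.75) / 9.89 × 100
IE = 6.14 / 9.89 × 100 = 62.1 %

62.1 %


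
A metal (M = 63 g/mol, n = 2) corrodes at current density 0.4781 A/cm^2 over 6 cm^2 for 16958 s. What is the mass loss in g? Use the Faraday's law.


Apply Faraday's law: m = i*A*t*M / (n*F)
Total charge passed Q = i*A*t = 0.4781*6*16958 = 48645.7188 C
m = Q*M/(n*F) = 48645.7188*63/(2*96485) = 15.88164 g

15.88164 g


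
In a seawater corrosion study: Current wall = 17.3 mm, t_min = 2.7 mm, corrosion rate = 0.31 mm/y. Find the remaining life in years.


Apply the remaining-life relation: RL = (t_current − t_min) / CR
RL = (17.3 − 2.7) / 0.31 = 14.6 / 0.31 = 47.1 years

47.1 years


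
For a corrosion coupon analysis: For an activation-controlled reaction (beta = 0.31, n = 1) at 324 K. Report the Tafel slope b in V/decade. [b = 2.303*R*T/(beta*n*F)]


Apply the Tafel slope relation: b = 2.303*R*T/(beta*n*F)
Numerator: 2.303 * 8.314 * 324 = 6203.67
Denominator: 0.31 * 1 * 96485 = 29910.35
b = 6203.67 / 29910.35 = 0.207 V/decade

0.207 V/decade


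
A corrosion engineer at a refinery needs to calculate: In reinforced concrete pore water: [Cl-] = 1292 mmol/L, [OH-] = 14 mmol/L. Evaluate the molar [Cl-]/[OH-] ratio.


Threshold parameter = [Cl-] / [OH-] (molar basis; both in mmol/L, so units cancel)
Ratio = 1292 / 14 = 92.29

92.29


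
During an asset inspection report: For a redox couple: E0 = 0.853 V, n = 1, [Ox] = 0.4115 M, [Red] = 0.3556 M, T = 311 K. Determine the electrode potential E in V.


Apply the Nernst equation: E = E0 + (RT/nF)*ln([Ox]/[Red])
Step 1: RT/nF = 8.314*311/(1*96485) = 0.02679851 V
Step 2: [Ox]/[Red] = 0.4115/0.3556 = 1.157199
Step 3: ln(1.157199) = 0.146002
Step 4: correction = 0.02679851 * 0.146002 = 0.0039 V
E = 0.853 + 0.0039 = 0.8569 V

0.8569 V


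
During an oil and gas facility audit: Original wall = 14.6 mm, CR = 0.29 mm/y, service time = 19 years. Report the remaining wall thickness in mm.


Remaining wall = original − CR × time
t = 14.6 − 0.29*19 = 14.6 − 5.51 = 9.09 mm

9.09 mm


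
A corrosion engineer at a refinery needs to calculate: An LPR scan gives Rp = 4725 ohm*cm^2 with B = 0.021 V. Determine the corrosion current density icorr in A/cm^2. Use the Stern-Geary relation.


Apply the Stern-Geary relation: icorr = B / Rp
icorr = 0.021 / 4725 = 4.444×10^-6 A/cm^2

4.444×10^-6 A/cm^2


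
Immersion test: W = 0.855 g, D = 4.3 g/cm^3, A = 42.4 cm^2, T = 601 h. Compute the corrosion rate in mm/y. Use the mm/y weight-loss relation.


Apply the mm/y weight-loss relation: CR = 87600 * W / (D * A * T)
Numerator: 87600 * 0.855 = 74898.0
Denominator: 4.3 * 42.4 * 601 = 109574.32
CR = 74898.0 / 109574.32 = 0.68354 mm/y

0.68354 mm/y


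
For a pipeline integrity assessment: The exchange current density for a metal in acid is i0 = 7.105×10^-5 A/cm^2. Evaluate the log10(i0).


i0 = 7.105×10^-5 A/cm^2
log10(i0) = -4.148

-4.148


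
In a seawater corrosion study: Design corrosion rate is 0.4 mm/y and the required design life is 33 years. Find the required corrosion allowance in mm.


Corrosion allowance = CR × design life
CA = 0.4 * 33 = 13.2 mm

13.2 mm


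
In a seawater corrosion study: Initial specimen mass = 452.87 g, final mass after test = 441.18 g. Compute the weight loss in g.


Weight loss = initial − final
WL = 452.87 − 441.18 = 11.69 g

11.69 g


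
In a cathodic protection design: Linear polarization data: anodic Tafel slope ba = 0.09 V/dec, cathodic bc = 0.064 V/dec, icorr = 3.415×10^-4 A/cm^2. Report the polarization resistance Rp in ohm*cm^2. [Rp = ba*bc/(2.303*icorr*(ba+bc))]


Apply the Stern-Geary equation: Rp = ba*bc / (2.303*icorr*(ba+bc))
ba*bc = 0.09*0.064 = 0.00576
ba+bc = 0.154; 2.303*icorr*(ba+bc) = 2.303*3.415×10^-4*0.154 = 1.2111707×10^-4
Rp = 0.00576 / 1.2111707×10^-4 = 47.6 ohm*cm^2

47.6 ohm*cm^2


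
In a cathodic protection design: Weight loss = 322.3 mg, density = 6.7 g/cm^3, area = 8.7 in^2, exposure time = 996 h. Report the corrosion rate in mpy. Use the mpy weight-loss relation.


Apply the mpy weight-loss relation: CR = 534 * W / (D * A * T)
Numerator: 534 * 322.3 = 172108.2
Denominator: 6.7 * 8.7 * 996 = 58056.84
CR = 172108.2 / 58056.84 = 2.96448 mpy

2.96448 mpy


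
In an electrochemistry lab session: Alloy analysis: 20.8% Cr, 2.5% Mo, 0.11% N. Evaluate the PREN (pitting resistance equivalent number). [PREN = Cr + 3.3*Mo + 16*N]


Apply the PREN formula: PREN = Cr + 3.3*Mo + 16*N
PREN = 20.8 + 3.3*2.5 + 16*0.11
PREN = 20.8 + 8.25 + 1.76 = 30.81

30.81


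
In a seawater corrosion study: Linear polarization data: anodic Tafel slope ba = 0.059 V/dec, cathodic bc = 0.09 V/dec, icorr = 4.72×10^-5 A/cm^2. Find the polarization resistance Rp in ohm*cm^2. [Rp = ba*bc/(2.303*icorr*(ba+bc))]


Apply the Stern-Geary equation: Rp = ba*bc / (2.303*icorr*(ba+bc))
ba*bc = 0.059*0.09 = 0.00531
ba+bc = 0.149; 2.303*icorr*(ba+bc) = 2.303*4.72×10^-5*0.149 = 1.6196538×10^-5
Rp = 0.00531 / 1.6196538×10^-5 = 327.85 ohm*cm^2

327.85 ohm*cm^2


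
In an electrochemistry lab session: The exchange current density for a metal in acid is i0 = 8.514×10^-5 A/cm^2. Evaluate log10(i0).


i0 = 8.514×10^-5 A/cm^2
log10(i0) = -4.07

-4.07


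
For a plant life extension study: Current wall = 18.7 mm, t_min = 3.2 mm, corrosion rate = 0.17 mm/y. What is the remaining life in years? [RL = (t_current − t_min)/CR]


Apply the remaining-life relation: RL = (t_current − t_min) / CR
RL = (18.7 − 3.2) / 0.17 = 15.5 / 0.17 = 91.2 years

91.2 years


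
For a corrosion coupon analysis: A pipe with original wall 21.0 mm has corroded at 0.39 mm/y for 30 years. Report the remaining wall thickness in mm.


Remaining wall = original − CR × time
t = 21.0 − 0.39*30 = 21.0 − 11.7 = 9.3 mm

9.3 mm


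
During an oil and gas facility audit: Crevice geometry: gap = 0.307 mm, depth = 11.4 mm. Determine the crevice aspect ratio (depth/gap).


Aspect ratio = depth / gap
Ratio = 11.4 / 0.307 = 37.1

37.1


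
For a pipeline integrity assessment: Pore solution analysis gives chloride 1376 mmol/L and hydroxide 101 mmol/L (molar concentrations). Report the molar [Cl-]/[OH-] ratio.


Threshold parameter = [Cl-] / [OH-] (molar basis; both in mmol/L, so units cancel)
Ratio = 1376 / 101 = 13.62

13.62


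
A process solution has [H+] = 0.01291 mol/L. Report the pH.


pH = −log10[H+]
pH = −log10(0.01291) = 1.89

1.89


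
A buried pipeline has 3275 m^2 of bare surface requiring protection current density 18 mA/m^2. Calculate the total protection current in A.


I = area * current density, then convert mA → A (÷1000)
I = 3275 * 18 / 1000 = 58.95 A

58.95 A


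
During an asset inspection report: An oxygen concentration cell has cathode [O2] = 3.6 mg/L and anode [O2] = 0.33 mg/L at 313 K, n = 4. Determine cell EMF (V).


Apply the Nernst concentration-cell relation: E = (RT/nF)*ln(C_cathode/C_anode)
RT/nF = 8.314*313/(4*96485) = 0.00674271 V
ln(3.6/0.33) = 2.3896
E = 0.00674271 * 2.3896 = 0.01611 V

0.01611 V


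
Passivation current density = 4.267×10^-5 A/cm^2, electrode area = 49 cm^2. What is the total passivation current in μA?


I = i_pass * A, then convert A → μA (×10^6)
I = 4.267×10^-5 * 49 * 10^6 = 2090.83 μA

2090.83 μA


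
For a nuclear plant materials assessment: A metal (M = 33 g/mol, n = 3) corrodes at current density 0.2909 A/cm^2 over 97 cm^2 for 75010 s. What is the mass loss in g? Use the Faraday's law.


Apply Faraday's law: m = i*A*t*M / (n*F)
Total charge passed Q = i*A*t = 0.2909*97*75010 = 2116579.673 C
m = Q*M/(n*F) = 2116579.673*33/(3*96485) = 241.30566 g

241.30566 g


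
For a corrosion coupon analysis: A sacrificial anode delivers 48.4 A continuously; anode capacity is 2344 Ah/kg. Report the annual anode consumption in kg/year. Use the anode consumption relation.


Annual consumption = current * hours per year / capacity
Rate = 48.4 * 8760 / 2344 = 180.9 kg/year

180.9 kg/year


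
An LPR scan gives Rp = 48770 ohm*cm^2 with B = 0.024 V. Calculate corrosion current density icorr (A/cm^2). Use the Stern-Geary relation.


Apply the Stern-Geary relation: icorr = B / Rp
icorr = 0.024 / 48770 = 4.921×10^-7 A/cm^2

4.921×10^-7 A/cm^2


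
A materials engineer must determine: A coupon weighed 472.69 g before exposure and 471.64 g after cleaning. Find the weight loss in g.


Weight loss = initial − final
WL = 472.69 − 471.64 = 1.05 g

1.05 g


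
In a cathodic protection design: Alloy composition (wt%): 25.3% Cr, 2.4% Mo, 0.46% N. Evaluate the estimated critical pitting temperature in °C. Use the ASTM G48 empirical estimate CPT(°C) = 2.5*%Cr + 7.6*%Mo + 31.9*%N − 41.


Apply the ASTM G48 empirical CPT estimate: CPT(°C) = 2.5*%Cr + 7.6*%Mo + 31.9*%N − 41
2.5*25.3 = 63.25; 7.6*2.4 = 18.24; 31.9*0.46 = 14.674
CPT = 63.25 + 18.24 + 14.674 − 41 = 55.164 °C
Rounded to 0.1 °C: CPT ≈ 55.2 °C

55.2 °C


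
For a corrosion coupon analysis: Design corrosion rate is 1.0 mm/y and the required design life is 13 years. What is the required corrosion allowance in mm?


Corrosion allowance = CR × design life
CA = 1.0 * 13 = 13.0 mm

13.0 mm


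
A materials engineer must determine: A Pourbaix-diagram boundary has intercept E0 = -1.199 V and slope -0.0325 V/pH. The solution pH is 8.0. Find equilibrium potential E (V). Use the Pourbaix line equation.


Apply the Pourbaix line equation: E = E0 + slope*pH
E = -1.199 + (-0.0325)*8.0 = -1.199 + (-0.26) = -1.459 V
Rounded to 3 decimal places: E = -1.459 V

-1.459 V


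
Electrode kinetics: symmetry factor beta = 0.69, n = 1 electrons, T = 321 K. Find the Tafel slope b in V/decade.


Apply the Tafel slope relation: b = 2.303*R*T/(beta*n*F)
Numerator: 2.303 * 8.314 * 321 = 6146.23
Denominator: 0.69 * 1 * 96485 = 66574.65
b = 6146.23 / 66574.65 = 0.0923 V/decade

0.0923 V/decade


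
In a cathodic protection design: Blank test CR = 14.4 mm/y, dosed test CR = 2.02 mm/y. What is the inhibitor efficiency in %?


Apply the inhibitor-efficiency definition: IE = (CR_blank − CR_inh)/CR_blank × 100
IE = (14.4 − 2.02) / 14.4 × 100
IE = 12.38 / 14.4 × 100 = 86.0 %

86.0 %


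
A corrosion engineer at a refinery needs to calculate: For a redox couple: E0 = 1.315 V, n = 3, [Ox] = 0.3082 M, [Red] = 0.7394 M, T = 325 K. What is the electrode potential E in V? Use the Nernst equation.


Apply the Nernst equation: E = E0 + (RT/nF)*ln([Ox]/[Red])
Step 1: RT/nF = 8.314*325/(3*96485) = 0.00933496 V
Step 2: [Ox]/[Red] = 0.3082/0.7394 = 0.416824
Step 3: ln(0.416824) = -0.875091
Step 4: correction = 0.00933496 * -0.875091 = -0.008 V
E = 1.315 + -0.008 = 1.307 V

1.307 V


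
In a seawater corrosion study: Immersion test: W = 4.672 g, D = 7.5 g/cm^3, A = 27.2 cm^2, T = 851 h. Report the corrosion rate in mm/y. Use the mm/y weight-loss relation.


Apply the mm/y weight-loss relation: CR = 87600 * W / (D * A * T)
Numerator: 87600 * 4.672 = 409267.2
Denominator: 7.5 * 27.2 * 851 = 173604.0
CR = 409267.2 / 173604.0 = 2.357476 mm/y

2.357476 mm/y


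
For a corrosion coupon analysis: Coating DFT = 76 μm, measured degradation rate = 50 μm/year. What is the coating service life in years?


Service life = thickness / degradation rate
Life = 76 / 50 = 1.5 years

1.5 years


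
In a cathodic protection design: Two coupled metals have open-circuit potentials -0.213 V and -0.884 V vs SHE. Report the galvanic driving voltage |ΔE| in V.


Driving voltage is the absolute potential difference.
|ΔE| = |-0.213 − (-0.884)| = 0.671 V

0.671 V


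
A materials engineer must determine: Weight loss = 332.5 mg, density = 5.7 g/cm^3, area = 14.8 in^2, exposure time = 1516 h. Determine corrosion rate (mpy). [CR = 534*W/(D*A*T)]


Apply the mpy weight-loss relation: CR = 534 * W / (D * A * T)
Numerator: 534 * 332.5 = 177555.0
Denominator: 5.7 * 14.8 * 1516 = 127889.76
CR = 177555.0 / 127889.76 = 1.3883 mpy

1.3883 mpy


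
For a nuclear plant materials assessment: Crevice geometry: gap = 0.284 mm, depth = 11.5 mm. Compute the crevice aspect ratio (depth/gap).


Aspect ratio = depth / gap
Ratio = 11.5 / 0.284 = 40.5

40.5


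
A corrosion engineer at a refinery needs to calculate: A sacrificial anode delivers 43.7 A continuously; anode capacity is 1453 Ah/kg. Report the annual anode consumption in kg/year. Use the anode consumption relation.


Annual consumption = current * hours per year / capacity
Rate = 43.7 * 8760 / 1453 = 263.5 kg/year

263.5 kg/year


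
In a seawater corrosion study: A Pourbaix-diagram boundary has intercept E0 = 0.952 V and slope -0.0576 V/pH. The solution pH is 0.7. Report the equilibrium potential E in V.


Apply the Pourbaix line equation: E = E0 + slope*pH
E = 0.952 + (-0.0576)*0.7 = 0.952 + (-0.04032) = 0.91168 V
Rounded to 3 decimal places: E = 0.912 V

0.912 V


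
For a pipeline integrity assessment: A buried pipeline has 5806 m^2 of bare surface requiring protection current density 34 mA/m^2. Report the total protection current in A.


I = area * current density, then convert mA → A (÷1000)
I = 5806 * 34 / 1000 = 197.4 A

197.4 A


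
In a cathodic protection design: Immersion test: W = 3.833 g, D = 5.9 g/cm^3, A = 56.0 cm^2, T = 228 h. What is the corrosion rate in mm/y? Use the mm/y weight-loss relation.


Apply the mm/y weight-loss relation: CR = 87600 * W / (D * A * T)
Numerator: 87600 * 3.833 = 335770.8
Denominator: 5.9 * 56.0 * 228 = 75331.2
CR = 335770.8 / 75331.2 = 4.45726 mm/y

4.45726 mm/y


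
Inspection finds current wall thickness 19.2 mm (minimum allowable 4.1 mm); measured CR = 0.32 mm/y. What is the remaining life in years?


Apply the remaining-life relation: RL = (t_current − t_min) / CR
RL = (19.2 − 4.1) / 0.32 = 15.1 / 0.32 = 47.2 years

47.2 years


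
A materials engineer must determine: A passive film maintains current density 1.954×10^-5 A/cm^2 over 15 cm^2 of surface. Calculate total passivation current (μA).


I = i_pass * A, then convert A → μA (×10^6)
I = 1.954×10^-5 * 15 * 10^6 = 293.1 μA

293.1 μA


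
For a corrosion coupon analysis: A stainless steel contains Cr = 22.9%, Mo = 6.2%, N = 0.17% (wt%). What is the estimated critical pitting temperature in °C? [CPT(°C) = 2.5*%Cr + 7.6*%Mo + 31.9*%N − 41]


Apply the ASTM G48 empirical CPT estimate: CPT(°C) = 2.5*%Cr + 7.6*%Mo + 31.9*%N − 41
2.5*22.9 = 57.25; 7.6*6.2 = 47.12; 31.9*0.17 = 5.423
CPT = 57.25 + 47.12 + 5.423 − 41 = 68.793 °C
Rounded to 0.1 °C: CPT ≈ 68.8 °C

68.8 °C


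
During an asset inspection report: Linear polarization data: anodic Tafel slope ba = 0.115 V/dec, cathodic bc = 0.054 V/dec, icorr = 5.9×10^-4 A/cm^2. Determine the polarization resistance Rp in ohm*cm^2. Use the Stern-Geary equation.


Apply the Stern-Geary equation: Rp = ba*bc / (2.303*icorr*(ba+bc))
ba*bc = 0.115*0.054 = 0.00621
ba+bc = 0.169; 2.303*icorr*(ba+bc) = 2.303*5.9×10^-4*0.169 = 2.2963213×10^-4
Rp = 0.00621 / 2.2963213×10^-4 = 27.04 ohm*cm^2

27.04 ohm*cm^2


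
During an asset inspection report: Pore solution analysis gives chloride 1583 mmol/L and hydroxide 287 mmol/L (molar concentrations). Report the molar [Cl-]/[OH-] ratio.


Threshold parameter = [Cl-] / [OH-] (molar basis; both in mmol/L, so units cancel)
Ratio = 1583 / 287 = 5.52

5.52


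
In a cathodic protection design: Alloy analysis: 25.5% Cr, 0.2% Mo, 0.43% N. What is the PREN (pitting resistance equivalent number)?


Apply the PREN formula: PREN = Cr + 3.3*Mo + 16*N
PREN = 25.5 + 3.3*0.2 + 16*0.43
PREN = 25.5 + 0.66 + 6.88 = 33.04

33.04


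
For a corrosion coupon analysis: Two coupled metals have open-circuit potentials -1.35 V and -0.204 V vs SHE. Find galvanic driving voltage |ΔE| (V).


Driving voltage is the absolute potential difference.
|ΔE| = |-1.35 − (-0.204)| = 1.146 V

1.146 V


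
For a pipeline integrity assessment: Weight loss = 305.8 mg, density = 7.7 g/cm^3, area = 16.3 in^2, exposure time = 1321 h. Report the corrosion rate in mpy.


Apply the mpy weight-loss relation: CR = 534 * W / (D * A * T)
Numerator: 534 * 305.8 = 163297.2
Denominator: 7.7 * 16.3 * 1321 = 165798.71
CR = 163297.2 / 165798.71 = 0.98491 mpy

0.98491 mpy


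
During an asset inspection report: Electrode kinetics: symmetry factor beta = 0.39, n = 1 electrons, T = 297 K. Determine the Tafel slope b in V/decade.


Apply the Tafel slope relation: b = 2.303*R*T/(beta*n*F)
Numerator: 2.303 * 8.314 * 297 = 5686.7
Denominator: 0.39 * 1 * 96485 = 37629.15
b = 5686.7 / 37629.15 = 0.151 V/decade

0.151 V/decade


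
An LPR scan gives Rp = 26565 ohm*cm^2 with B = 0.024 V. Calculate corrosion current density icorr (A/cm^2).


Apply the Stern-Geary relation: icorr = B / Rp
icorr = 0.024 / 26565 = 9.034×10^-7 A/cm^2

9.034×10^-7 A/cm^2


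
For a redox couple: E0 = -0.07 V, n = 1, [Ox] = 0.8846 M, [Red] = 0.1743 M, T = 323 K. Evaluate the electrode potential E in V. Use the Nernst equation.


Apply the Nernst equation: E = E0 + (RT/nF)*ln([Ox]/[Red])
Step 1: RT/nF = 8.314*323/(1*96485) = 0.02783253 V
Step 2: [Ox]/[Red] = 0.8846/0.1743 = 5.075158
Step 3: ln(5.075158) = 1.624358
Step 4: correction = 0.02783253 * 1.624358 = 0.045 V
E = -0.07 + 0.045 = -0.025 V

-0.025 V


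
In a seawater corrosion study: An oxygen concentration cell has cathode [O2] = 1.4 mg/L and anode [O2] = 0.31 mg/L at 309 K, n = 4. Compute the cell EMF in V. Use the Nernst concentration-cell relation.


Apply the Nernst concentration-cell relation: E = (RT/nF)*ln(C_cathode/C_anode)
RT/nF = 8.314*309/(4*96485) = 0.00665654 V
ln(1.4/0.31) = 1.50766
E = 0.00665654 * 1.50766 = 0.01004 V

0.01004 V


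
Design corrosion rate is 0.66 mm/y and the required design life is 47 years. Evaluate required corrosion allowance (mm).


Corrosion allowance = CR × design life
CA = 0.66 * 47 = 31.02 mm

31.02 mm


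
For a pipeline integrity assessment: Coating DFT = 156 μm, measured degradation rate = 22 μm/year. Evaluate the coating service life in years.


Service life = thickness / degradation rate
Life = 156 / 22 = 7.1 years

7.1 years


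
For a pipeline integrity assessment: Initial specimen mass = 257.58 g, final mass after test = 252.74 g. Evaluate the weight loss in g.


Weight loss = initial − final
WL = 257.58 − 252.74 = 4.84 g

4.84 g


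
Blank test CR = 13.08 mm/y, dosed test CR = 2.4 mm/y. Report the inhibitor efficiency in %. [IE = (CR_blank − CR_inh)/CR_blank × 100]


Apply the inhibitor-efficiency definition: IE = (CR_blank − CR_inh)/CR_blank × 100
IE = (13.08 − 2.4) / 13.08 × 100
IE = 10.68 / 13.08 × 100 = 81.7 %

81.7 %


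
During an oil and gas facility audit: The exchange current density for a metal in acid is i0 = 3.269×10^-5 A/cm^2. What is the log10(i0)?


i0 = 3.269×10^-5 A/cm^2
log10(i0) = -4.486

-4.486


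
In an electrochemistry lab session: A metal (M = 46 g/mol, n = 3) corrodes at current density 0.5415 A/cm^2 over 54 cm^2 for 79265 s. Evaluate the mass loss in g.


Apply Faraday's law: m = i*A*t*M / (n*F)
Total charge passed Q = i*A*t = 0.5415*54*79265 = 2317787.865 C
m = Q*M/(n*F) = 2317787.865*46/(3*96485) = 368.341 g

368.341 g


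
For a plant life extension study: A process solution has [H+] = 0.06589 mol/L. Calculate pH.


pH = −log10[H+]
pH = −log10(0.06589) = 1.18

1.18


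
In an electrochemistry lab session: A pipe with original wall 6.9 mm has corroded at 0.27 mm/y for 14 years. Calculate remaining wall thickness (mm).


Remaining wall = original − CR × time
t = 6.9 − 0.27*14 = 6.9 − 3.78 = 3.12 mm

3.12 mm


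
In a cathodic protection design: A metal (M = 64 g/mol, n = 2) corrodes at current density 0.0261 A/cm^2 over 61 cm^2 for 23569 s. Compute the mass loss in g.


Apply Faraday's law: m = i*A*t*M / (n*F)
Total charge passed Q = i*A*t = 0.0261*61*23569 = 37524.2049 C
m = Q*M/(n*F) = 37524.2049*64/(2*96485) = 12.4452 g

12.4452 g


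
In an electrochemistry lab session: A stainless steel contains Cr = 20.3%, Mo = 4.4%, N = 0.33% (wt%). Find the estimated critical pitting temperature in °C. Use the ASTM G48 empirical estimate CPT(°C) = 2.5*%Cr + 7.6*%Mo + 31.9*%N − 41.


Apply the ASTM G48 empirical CPT estimate: CPT(°C) = 2.5*%Cr + 7.6*%Mo + 31.9*%N − 41
2.5*20.3 = 50.75; 7.6*4.4 = 33.44; 31.9*0.33 = 10.527
CPT = 50.75 + 33.44 + 10.527 − 41 = 53.717 °C
Rounded to 0.1 °C: CPT ≈ 53.7 °C

53.7 °C


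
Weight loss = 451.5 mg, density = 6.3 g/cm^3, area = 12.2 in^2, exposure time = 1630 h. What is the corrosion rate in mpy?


Apply the mpy weight-loss relation: CR = 534 * W / (D * A * T)
Numerator: 534 * 451.5 = 241101.0
Denominator: 6.3 * 12.2 * 1630 = 125281.8
CR = 241101.0 / 125281.8 = 1.92447 mpy

1.92447 mpy


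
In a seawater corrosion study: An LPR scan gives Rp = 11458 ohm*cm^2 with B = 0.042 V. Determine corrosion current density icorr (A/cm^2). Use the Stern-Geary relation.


Apply the Stern-Geary relation: icorr = B / Rp
icorr = 0.042 / 11458 = 3.666×10^-6 A/cm^2

3.666×10^-6 A/cm^2


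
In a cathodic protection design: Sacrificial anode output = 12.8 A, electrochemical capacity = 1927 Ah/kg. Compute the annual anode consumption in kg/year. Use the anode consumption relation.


Annual consumption = current * hours per year / capacity
Rate = 12.8 * 8760 / 1927 = 58.2 kg/year

58.2 kg/year


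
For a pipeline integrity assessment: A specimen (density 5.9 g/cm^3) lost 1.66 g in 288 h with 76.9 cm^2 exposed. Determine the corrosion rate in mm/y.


Apply the mm/y weight-loss relation: CR = 87600 * W / (D * A * T)
Numerator: 87600 * 1.66 = 145416.0
Denominator: 5.9 * 76.9 * 288 = 130668.48
CR = 145416.0 / 130668.48 = 1.112862 mm/y

1.112862 mm/y


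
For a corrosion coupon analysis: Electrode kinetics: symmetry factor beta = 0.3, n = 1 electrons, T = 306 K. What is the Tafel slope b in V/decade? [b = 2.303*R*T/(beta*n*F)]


Apply the Tafel slope relation: b = 2.303*R*T/(beta*n*F)
Numerator: 2.303 * 8.314 * 306 = 5859.03
Denominator: 0.3 * 1 * 96485 = 28945.5
b = 5859.03 / 28945.5 = 0.2024 V/decade

0.2024 V/decade


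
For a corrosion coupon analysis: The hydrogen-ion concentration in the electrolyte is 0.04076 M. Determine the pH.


pH = −log10[H+]
pH = −log10(0.04076) = 1.39

1.39


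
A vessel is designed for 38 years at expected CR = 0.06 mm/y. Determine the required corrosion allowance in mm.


Corrosion allowance = CR × design life
CA = 0.06 * 38 = 2.28 mm

2.28 mm


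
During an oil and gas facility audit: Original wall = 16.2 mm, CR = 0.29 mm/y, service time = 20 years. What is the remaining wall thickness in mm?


Remaining wall = original − CR × time
t = 16.2 − 0.29*20 = 16.2 − 5.8 = 10.4 mm

10.4 mm


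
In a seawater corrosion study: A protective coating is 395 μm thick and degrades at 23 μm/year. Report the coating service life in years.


Service life = thickness / degradation rate
Life = 395 / 23 = 17.2 years

17.2 years


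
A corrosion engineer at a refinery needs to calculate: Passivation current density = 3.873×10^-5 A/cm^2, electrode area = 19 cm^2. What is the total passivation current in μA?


I = i_pass * A, then convert A → μA (×10^6)
I = 3.873×10^-5 * 19 * 10^6 = 735.87 μA

735.87 μA


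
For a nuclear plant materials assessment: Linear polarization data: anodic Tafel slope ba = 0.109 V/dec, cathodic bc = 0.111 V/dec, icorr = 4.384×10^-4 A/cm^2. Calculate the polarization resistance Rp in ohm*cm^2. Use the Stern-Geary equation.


Apply the Stern-Geary equation: Rp = ba*bc / (2.303*icorr*(ba+bc))
ba*bc = 0.109*0.111 = 0.012099
ba+bc = 0.22; 2.303*icorr*(ba+bc) = 2.303*4.384×10^-4*0.22 = 2.2211974×10^-4
Rp = 0.012099 / 2.2211974×10^-4 = 54.47 ohm*cm^2

54.47 ohm*cm^2


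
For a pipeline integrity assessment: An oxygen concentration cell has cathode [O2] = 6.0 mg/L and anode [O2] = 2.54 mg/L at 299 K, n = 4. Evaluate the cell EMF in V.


Apply the Nernst concentration-cell relation: E = (RT/nF)*ln(C_cathode/C_anode)
RT/nF = 8.314*299/(4*96485) = 0.00644112 V
ln(6.0/2.54) = 0.8596
E = 0.00644112 * 0.8596 = 0.00554 V

0.00554 V


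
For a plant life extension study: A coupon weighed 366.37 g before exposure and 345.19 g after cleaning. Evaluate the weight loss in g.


Weight loss = initial − final
WL = 366.37 − 345.19 = 21.18 g

21.18 g


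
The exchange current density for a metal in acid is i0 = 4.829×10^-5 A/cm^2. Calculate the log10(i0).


i0 = 4.829×10^-5 A/cm^2
log10(i0) = -4.316

-4.316


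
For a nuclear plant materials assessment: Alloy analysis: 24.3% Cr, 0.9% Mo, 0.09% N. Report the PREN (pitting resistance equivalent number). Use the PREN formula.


Apply the PREN formula: PREN = Cr + 3.3*Mo + 16*N
PREN = 24.3 + 3.3*0.9 + 16*0.09
PREN = 24.3 + 2.97 + 1.44 = 28.71

28.71


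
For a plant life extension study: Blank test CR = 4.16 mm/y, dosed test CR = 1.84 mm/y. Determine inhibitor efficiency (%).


Apply the inhibitor-efficiency definition: IE = (CR_blank − CR_inh)/CR_blank × 100
IE = (4.16 − 1.84) / 4.16 × 100
IE = 2.32 / 4.16 × 100 = 55.8 %

55.8 %


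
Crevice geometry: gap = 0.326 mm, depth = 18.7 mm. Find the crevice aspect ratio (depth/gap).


Aspect ratio = depth / gap
Ratio = 18.7 / 0.326 = 57.4

57.4


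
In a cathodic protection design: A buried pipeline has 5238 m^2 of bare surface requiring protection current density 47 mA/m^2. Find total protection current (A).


I = area * current density, then convert mA → A (÷1000)
I = 5238 * 47 / 1000 = 246.19 A

246.19 A


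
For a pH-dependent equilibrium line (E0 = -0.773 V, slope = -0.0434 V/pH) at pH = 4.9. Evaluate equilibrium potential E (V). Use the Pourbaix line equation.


Apply the Pourbaix line equation: E = E0 + slope*pH
E = -0.773 + (-0.0434)*4.9 = -0.773 + (-0.21266) = -0.98566 V
Rounded to 4 decimal places: E = -0.9857 V

-0.9857 V


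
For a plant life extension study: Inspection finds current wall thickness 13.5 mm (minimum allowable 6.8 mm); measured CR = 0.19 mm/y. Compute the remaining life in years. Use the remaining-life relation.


Apply the remaining-life relation: RL = (t_current − t_min) / CR
RL = (13.5 − 6.8) / 0.19 = 6.7 / 0.19 = 35.3 years

35.3 years


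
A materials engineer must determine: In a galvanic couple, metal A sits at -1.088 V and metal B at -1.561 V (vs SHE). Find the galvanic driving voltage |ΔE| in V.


Driving voltage is the absolute potential difference.
|ΔE| = |-1.088 − (-1.561)| = 0.473 V

0.473 V


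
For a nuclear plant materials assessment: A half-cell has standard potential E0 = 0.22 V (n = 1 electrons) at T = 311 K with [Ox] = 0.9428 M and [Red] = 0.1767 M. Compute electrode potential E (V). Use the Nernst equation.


Apply the Nernst equation: E = E0 + (RT/nF)*ln([Ox]/[Red])
Step 1: RT/nF = 8.314*311/(1*96485) = 0.02679851 V
Step 2: [Ox]/[Red] = 0.9428/0.1767 = 5.335597
Step 3: ln(5.335597) = 1.674401
Step 4: correction = 0.02679851 * 1.674401 = 0.0449 V
E = 0.22 + 0.0449 = 0.2649 V

0.2649 V


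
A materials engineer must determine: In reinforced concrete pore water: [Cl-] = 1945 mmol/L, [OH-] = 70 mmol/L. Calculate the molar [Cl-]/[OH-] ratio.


Threshold parameter = [Cl-] / [OH-] (molar basis; both in mmol/L, so units cancel)
Ratio = 1945 / 70 = 27.79

27.79


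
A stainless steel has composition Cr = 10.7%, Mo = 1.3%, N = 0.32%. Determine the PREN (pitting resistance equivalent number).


Apply the PREN formula: PREN = Cr + 3.3*Mo + 16*N
PREN = 10.7 + 3.3*1.3 + 16*0.32
PREN = 10.7 + 4.29 + 5.12 = 20.11

20.11


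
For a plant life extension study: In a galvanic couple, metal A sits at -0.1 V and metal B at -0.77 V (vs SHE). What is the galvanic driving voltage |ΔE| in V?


Driving voltage is the absolute potential difference.
|ΔE| = |-0.1 − (-0.77)| = 0.67 V

0.67 V


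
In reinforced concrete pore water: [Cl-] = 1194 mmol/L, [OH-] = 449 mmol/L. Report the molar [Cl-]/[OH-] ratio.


Threshold parameter = [Cl-] / [OH-] (molar basis; both in mmol/L, so units cancel)
Ratio = 1194 / 449 = 2.66

2.66
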